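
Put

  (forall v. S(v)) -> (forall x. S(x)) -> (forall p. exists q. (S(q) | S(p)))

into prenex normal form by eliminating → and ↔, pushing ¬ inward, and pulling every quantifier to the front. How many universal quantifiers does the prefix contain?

First replace A → B with ¬A ∨ B.
  ~(forall v. S(v)) | ~(forall x. S(x)) | (forall p. exists q. (S(q) | S(p)))
Move each ¬ inward, flipping quantifiers it crosses:
  (exists v. ~S(v)) | (exists x. ~S(x)) | (forall p. exists q. (S(q) | S(p)))
All bound variables are already distinct, so no renaming is needed.
Finally move all quantifiers to the prefix:
  exists v. exists x. forall p. exists q. (~S(v) | ~S(x) | S(q) | S(p))
The prefix is exists v exists x forall p exists q: 1 universal, 3 existential.

1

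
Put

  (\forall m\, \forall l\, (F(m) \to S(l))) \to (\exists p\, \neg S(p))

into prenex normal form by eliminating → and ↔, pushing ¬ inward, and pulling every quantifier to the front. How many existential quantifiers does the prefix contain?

3

Eliminate → and ↔ using ¬ and ∨.
  \neg (\forall m\, \forall l\, (\neg F(m) \lor S(l))) \lor (\exists p\, \neg S(p))
Drive negations inward (¬∀x A ≡ ∃x ¬A, ¬∃x A ≡ ∀x ¬A, De Morgan for ∧/∨):
  (\exists m\, \exists l\, (F(m) \land \neg S(l))) \lor (\exists p\, \neg S(p))
All bound variables are already distinct, so no renaming is needed.
Finally move all quantifiers to the prefix:
  \exists m\, \exists l\, \exists p\, (F(m) \land \neg S(l) \lor \neg S(p))
The prefix is \exists m \exists l \exists p: 0 universal, 3 existential.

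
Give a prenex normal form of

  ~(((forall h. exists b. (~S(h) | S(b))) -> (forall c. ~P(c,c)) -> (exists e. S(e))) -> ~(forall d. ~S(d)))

exists h. forall b. exists c. exists e. forall d. ((S(h) & ~S(b) | P(c,c) | S(e)) & ~S(d))

Rewrite implications/biconditionals: A → B as ¬A ∨ B.
  ~(~(~(forall h. exists b. (~S(h) | S(b))) | ~(forall c. ~P(c,c)) | (exists e. S(e))) | ~(forall d. ~S(d)))
Move each ¬ inward, flipping quantifiers it crosses:
  ((exists h. forall b. (S(h) & ~S(b))) | (exists c. P(c,c)) | (exists e. S(e))) & (forall d. ~S(d))
All bound variables are already distinct, so no renaming is needed.
Finally move all quantifiers to the prefix:
  exists h. forall b. exists c. exists e. forall d. ((S(h) & ~S(b) | P(c,c) | S(e)) & ~S(d))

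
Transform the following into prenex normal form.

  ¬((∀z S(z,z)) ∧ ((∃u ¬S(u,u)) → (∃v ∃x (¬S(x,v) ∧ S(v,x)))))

Eliminate → and ↔ using ¬ and ∨.
  ¬((∀z S(z,z)) ∧ (¬(∃u ¬S(u,u)) ∨ (∃v ∃x (¬S(x,v) ∧ S(v,x)))))
Push ¬ through the quantifiers and connectives to reach negation normal form:
  (∃z ¬S(z,z)) ∨ (∃u ¬S(u,u)) ∧ (∀v ∀x (S(x,v) ∨ ¬S(v,x)))
Pull the quantifiers to the front (each side's bound variable is not free in the other side):
  ∃z ∃u ∀v ∀x (¬S(z,z) ∨ ¬S(u,u) ∧ (S(x,v) ∨ ¬S(v,x)))

∃z ∃u ∀v ∀x (¬S(z,z) ∨ ¬S(u,u) ∧ (S(x,v) ∨ ¬S(v,x)))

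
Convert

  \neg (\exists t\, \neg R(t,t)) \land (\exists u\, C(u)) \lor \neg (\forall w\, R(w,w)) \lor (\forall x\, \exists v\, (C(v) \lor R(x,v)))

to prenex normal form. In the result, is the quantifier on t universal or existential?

universal

Drive negations inward (¬∀x A ≡ ∃x ¬A, ¬∃x A ≡ ∀x ¬A, De Morgan for ∧/∨):
  (\forall t\, R(t,t)) \land (\exists u\, C(u)) \lor (\exists w\, \neg R(w,w)) \lor (\forall x\, \exists v\, (C(v) \lor R(x,v)))
All bound variables are already distinct, so no renaming is needed.
Pull the quantifiers to the front (each side's bound variable is not free in the other side):
  \forall t\, \exists u\, \exists w\, \forall x\, \exists v\, (R(t,t) \land C(u) \lor \neg R(w,w) \lor C(v) \lor R(x,v))
The quantifier \exists t sits under an odd number of negations, so it flips to \forall t.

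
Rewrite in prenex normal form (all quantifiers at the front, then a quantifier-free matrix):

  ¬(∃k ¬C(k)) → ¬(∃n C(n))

∃k ∀n (¬C(k) ∨ ¬C(n))

Rewrite implications/biconditionals: A → B as ¬A ∨ B.
  ¬¬(∃k ¬C(k)) ∨ ¬(∃n C(n))
Move each ¬ inward, flipping quantifiers it crosses:
  (∃k ¬C(k)) ∨ (∀n ¬C(n))
Extract every quantifier outward, since the variables are now distinct and don't occur free across branches:
  ∃k ∀n (¬C(k) ∨ ¬C(n))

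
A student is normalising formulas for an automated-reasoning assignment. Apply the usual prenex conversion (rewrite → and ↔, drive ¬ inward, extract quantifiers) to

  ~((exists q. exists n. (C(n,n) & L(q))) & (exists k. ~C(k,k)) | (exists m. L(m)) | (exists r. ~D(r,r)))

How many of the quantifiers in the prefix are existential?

Move each ¬ inward, flipping quantifiers it crosses:
  ((forall q. forall n. (~C(n,n) | ~L(q))) | (forall k. C(k,k))) & (forall m. ~L(m)) & (forall r. D(r,r))
All bound variables are already distinct, so no renaming is needed.
Finally move all quantifiers to the prefix:
  forall q. forall n. forall k. forall m. forall r. ((~C(n,n) | ~L(q) | C(k,k)) & ~L(m) & D(r,r))
The prefix is forall q forall n forall k forall m forall r: 5 universal, 0 existential.

0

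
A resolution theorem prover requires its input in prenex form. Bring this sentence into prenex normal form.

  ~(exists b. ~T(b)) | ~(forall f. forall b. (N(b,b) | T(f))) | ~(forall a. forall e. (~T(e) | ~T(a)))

forall b. exists f. exists y1. exists a. exists e. (T(b) | ~N(y1,y1) & ~T(f) | T(e) & T(a))

Drive negations inward (¬∀x A ≡ ∃x ¬A, ¬∃x A ≡ ∀x ¬A, De Morgan for ∧/∨):
  (forall b. T(b)) | (exists f. exists b. (~N(b,b) & ~T(f))) | (exists a. exists e. (T(e) & T(a)))
Rename bound variables to avoid capture: b↦y1.
  (forall b. T(b)) | (exists f. exists y1. (~N(y1,y1) & ~T(f))) | (exists a. exists e. (T(e) & T(a)))
Pull the quantifiers to the front (each side's bound variable is not free in the other side):
  forall b. exists f. exists y1. exists a. exists e. (T(b) | ~N(y1,y1) & ~T(f) | T(e) & T(a))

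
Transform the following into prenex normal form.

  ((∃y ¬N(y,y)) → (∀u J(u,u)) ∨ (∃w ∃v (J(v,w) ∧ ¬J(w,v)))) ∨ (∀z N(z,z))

∀y ∀u ∃w ∃v ∀z (N(y,y) ∨ J(u,u) ∨ J(v,w) ∧ ¬J(w,v) ∨ N(z,z))

First replace A → B with ¬A ∨ B.
  ¬(∃y ¬N(y,y)) ∨ (∀u J(u,u)) ∨ (∃w ∃v (J(v,w) ∧ ¬J(w,v))) ∨ (∀z N(z,z))
Move each ¬ inward, flipping quantifiers it crosses:
  (∀y N(y,y)) ∨ (∀u J(u,u)) ∨ (∃w ∃v (J(v,w) ∧ ¬J(w,v))) ∨ (∀z N(z,z))
All bound variables are already distinct, so no renaming is needed.
Finally move all quantifiers to the prefix:
  ∀y ∀u ∃w ∃v ∀z (N(y,y) ∨ J(u,u) ∨ J(v,w) ∧ ¬J(w,v) ∨ N(z,z))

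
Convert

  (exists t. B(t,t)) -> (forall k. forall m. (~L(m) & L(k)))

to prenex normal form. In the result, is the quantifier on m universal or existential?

Eliminate → and ↔ using ¬ and ∨.
  ~(exists t. B(t,t)) | (forall k. forall m. (~L(m) & L(k)))
Drive negations inward (¬∀x A ≡ ∃x ¬A, ¬∃x A ≡ ∀x ¬A, De Morgan for ∧/∨):
  (forall t. ~B(t,t)) | (forall k. forall m. (~L(m) & L(k)))
Pull the quantifiers to the front (each side's bound variable is not free in the other side):
  forall t. forall k. forall m. (~B(t,t) | ~L(m) & L(k))
The quantifier forall m sits under an even number of negations (counting the antecedent side of each →), so it remains universal.

universal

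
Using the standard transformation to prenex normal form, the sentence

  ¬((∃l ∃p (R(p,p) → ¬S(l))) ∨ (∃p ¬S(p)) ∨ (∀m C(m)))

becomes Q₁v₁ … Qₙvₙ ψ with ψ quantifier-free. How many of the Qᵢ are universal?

Rewrite implications/biconditionals: A → B as ¬A ∨ B.
  ¬((∃l ∃p (¬R(p,p) ∨ ¬S(l))) ∨ (∃p ¬S(p)) ∨ (∀m C(m)))
Move each ¬ inward, flipping quantifiers it crosses:
  (∀l ∀p (R(p,p) ∧ S(l))) ∧ (∀p S(p)) ∧ (∃m ¬C(m))
Rename bound variables to avoid capture: p↦c.
  (∀l ∀p (R(p,p) ∧ S(l))) ∧ (∀c S(c)) ∧ (∃m ¬C(m))
Extract every quantifier outward, since the variables are now distinct and don't occur free across branches:
  ∀l ∀p ∀c ∃m (R(p,p) ∧ S(l) ∧ S(c) ∧ ¬C(m))
The prefix is ∀l ∀p ∀c ∃m: 3 universal, 1 existential.

3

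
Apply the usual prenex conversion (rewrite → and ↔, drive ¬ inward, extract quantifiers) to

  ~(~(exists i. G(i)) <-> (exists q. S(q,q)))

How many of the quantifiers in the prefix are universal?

2

First replace A → B with ¬A ∨ B; A ↔ B as (¬A ∨ B) ∧ (¬B ∨ A).
  ~((~~(exists i. G(i)) | (exists q. S(q,q))) & (~(exists q. S(q,q)) | ~(exists i. G(i))))
Move each ¬ inward, flipping quantifiers it crosses:
  (forall i. ~G(i)) & (forall q. ~S(q,q)) | (exists q. S(q,q)) & (exists i. G(i))
Rename bound variables to avoid capture: q↦v1, i↦t.
  (forall i. ~G(i)) & (forall q. ~S(q,q)) | (exists v1. S(v1,v1)) & (exists t. G(t))
Extract every quantifier outward, since the variables are now distinct and don't occur free across branches:
  forall i. forall q. exists v1. exists t. (~G(i) & ~S(q,q) | S(v1,v1) & G(t))
The prefix is forall i forall q exists v1 exists t: 2 universal, 2 existential.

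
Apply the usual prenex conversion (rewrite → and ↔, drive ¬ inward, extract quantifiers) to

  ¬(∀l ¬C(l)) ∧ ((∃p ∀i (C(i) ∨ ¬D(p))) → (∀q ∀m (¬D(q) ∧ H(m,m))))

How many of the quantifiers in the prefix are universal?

3

First replace A → B with ¬A ∨ B.
  ¬(∀l ¬C(l)) ∧ (¬(∃p ∀i (C(i) ∨ ¬D(p))) ∨ (∀q ∀m (¬D(q) ∧ H(m,m))))
Push ¬ through the quantifiers and connectives to reach negation normal form:
  (∃l C(l)) ∧ ((∀p ∃i (¬C(i) ∧ D(p))) ∨ (∀q ∀m (¬D(q) ∧ H(m,m))))
All bound variables are already distinct, so no renaming is needed.
Finally move all quantifiers to the prefix:
  ∃l ∀p ∃i ∀q ∀m (C(l) ∧ (¬C(i) ∧ D(p) ∨ ¬D(q) ∧ H(m,m)))
The prefix is ∃l ∀p ∃i ∀q ∀m: 3 universal, 2 existential.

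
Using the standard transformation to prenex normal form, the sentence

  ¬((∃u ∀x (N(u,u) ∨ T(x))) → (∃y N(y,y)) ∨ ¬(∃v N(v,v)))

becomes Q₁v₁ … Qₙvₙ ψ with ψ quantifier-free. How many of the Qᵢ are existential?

First replace A → B with ¬A ∨ B.
  ¬(¬(∃u ∀x (N(u,u) ∨ T(x))) ∨ (∃y N(y,y)) ∨ ¬(∃v N(v,v)))
Push ¬ through the quantifiers and connectives to reach negation normal form:
  (∃u ∀x (N(u,u) ∨ T(x))) ∧ (∀y ¬N(y,y)) ∧ (∃v N(v,v))
All bound variables are already distinct, so no renaming is needed.
Finally move all quantifiers to the prefix:
  ∃u ∀x ∀y ∃v ((N(u,u) ∨ T(x)) ∧ ¬N(y,y) ∧ N(v,v))
The prefix is ∃u ∀x ∀y ∃v: 2 universal, 2 existential.

2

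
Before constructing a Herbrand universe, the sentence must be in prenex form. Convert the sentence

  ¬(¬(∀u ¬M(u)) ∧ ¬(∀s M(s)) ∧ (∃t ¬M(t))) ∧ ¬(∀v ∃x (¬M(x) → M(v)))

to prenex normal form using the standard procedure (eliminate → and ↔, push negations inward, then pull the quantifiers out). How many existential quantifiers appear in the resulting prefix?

Rewrite implications/biconditionals: A → B as ¬A ∨ B.
  ¬(¬(∀u ¬M(u)) ∧ ¬(∀s M(s)) ∧ (∃t ¬M(t))) ∧ ¬(∀v ∃x (¬¬M(x) ∨ M(v)))
Move each ¬ inward, flipping quantifiers it crosses:
  ((∀u ¬M(u)) ∨ (∀s M(s)) ∨ (∀t M(t))) ∧ (∃v ∀x (¬M(x) ∧ ¬M(v)))
All bound variables are already distinct, so no renaming is needed.
Extract every quantifier outward, since the variables are now distinct and don't occur free across branches:
  ∀u ∀s ∀t ∃v ∀x ((¬M(u) ∨ M(s) ∨ M(t)) ∧ ¬M(x) ∧ ¬M(v))
The prefix is ∀u ∀s ∀t ∃v ∀x: 4 universal, 1 existential.

1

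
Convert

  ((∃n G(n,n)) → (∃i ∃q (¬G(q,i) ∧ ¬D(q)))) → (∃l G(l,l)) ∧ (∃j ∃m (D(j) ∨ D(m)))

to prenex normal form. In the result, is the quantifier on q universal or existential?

First replace A → B with ¬A ∨ B.
  ¬(¬(∃n G(n,n)) ∨ (∃i ∃q (¬G(q,i) ∧ ¬D(q)))) ∨ (∃l G(l,l)) ∧ (∃j ∃m (D(j) ∨ D(m)))
Move each ¬ inward, flipping quantifiers it crosses:
  (∃n G(n,n)) ∧ (∀i ∀q (G(q,i) ∨ D(q))) ∨ (∃l G(l,l)) ∧ (∃j ∃m (D(j) ∨ D(m)))
All bound variables are already distinct, so no renaming is needed.
Finally move all quantifiers to the prefix:
  ∃n ∀i ∀q ∃l ∃j ∃m (G(n,n) ∧ (G(q,i) ∨ D(q)) ∨ G(l,l) ∧ (D(j) ∨ D(m)))
The quantifier ∃q sits under an odd number of negations (counting the antecedent side of each →), so it flips to ∀q.

universal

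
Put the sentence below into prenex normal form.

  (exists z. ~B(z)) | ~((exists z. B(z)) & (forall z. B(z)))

Move each ¬ inward, flipping quantifiers it crosses:
  (exists z. ~B(z)) | (forall z. ~B(z)) | (exists z. ~B(z))
Rename bound variables to avoid capture: z↦u, z↦t.
  (exists z. ~B(z)) | (forall u. ~B(u)) | (exists t. ~B(t))
Pull the quantifiers to the front (each side's bound variable is not free in the other side):
  exists z. forall u. exists t. (~B(z) | ~B(u) | ~B(t))

exists z. forall u. exists t. (~B(z) | ~B(u) | ~B(t))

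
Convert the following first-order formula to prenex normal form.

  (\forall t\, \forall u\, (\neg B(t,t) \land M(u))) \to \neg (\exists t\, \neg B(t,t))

Eliminate → and ↔ using ¬ and ∨.
  \neg (\forall t\, \forall u\, (\neg B(t,t) \land M(u))) \lor \neg (\exists t\, \neg B(t,t))
Move each ¬ inward, flipping quantifiers it crosses:
  (\exists t\, \exists u\, (B(t,t) \lor \neg M(u))) \lor (\forall t\, B(t,t))
Rename bound variables to avoid capture: t↦r.
  (\exists t\, \exists u\, (B(t,t) \lor \neg M(u))) \lor (\forall r\, B(r,r))
Extract every quantifier outward, since the variables are now distinct and don't occur free across branches:
  \exists t\, \exists u\, \forall r\, (B(t,t) \lor \neg M(u) \lor B(r,r))

\exists t\, \exists u\, \forall r\, (B(t,t) \lor \neg M(u) \lor B(r,r))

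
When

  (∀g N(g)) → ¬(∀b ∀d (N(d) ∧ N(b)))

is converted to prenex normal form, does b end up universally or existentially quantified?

existential

Eliminate → and ↔ using ¬ and ∨.
  ¬(∀g N(g)) ∨ ¬(∀b ∀d (N(d) ∧ N(b)))
Drive negations inward (¬∀x A ≡ ∃x ¬A, ¬∃x A ≡ ∀x ¬A, De Morgan for ∧/∨):
  (∃g ¬N(g)) ∨ (∃b ∃d (¬N(d) ∨ ¬N(b)))
All bound variables are already distinct, so no renaming is needed.
Pull the quantifiers to the front (each side's bound variable is not free in the other side):
  ∃g ∃b ∃d (¬N(g) ∨ ¬N(d) ∨ ¬N(b))
The quantifier ∀b sits under an odd number of negations (counting the antecedent side of each →), so it flips to ∃b.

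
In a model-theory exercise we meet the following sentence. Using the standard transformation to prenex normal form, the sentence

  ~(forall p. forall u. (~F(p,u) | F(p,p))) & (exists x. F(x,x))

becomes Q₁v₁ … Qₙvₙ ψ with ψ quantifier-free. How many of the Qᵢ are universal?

0

Push ¬ through the quantifiers and connectives to reach negation normal form:
  (exists p. exists u. (F(p,u) & ~F(p,p))) & (exists x. F(x,x))
Pull the quantifiers to the front (each side's bound variable is not free in the other side):
  exists p. exists u. exists x. (F(p,u) & ~F(p,p) & F(x,x))
The prefix is exists p exists u exists x: 0 universal, 3 existential.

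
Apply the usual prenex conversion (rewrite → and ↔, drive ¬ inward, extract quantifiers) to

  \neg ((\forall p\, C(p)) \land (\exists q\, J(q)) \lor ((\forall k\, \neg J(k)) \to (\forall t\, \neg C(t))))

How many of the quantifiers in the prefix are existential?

Eliminate → and ↔ using ¬ and ∨.
  \neg ((\forall p\, C(p)) \land (\exists q\, J(q)) \lor \neg (\forall k\, \neg J(k)) \lor (\forall t\, \neg C(t)))
Push ¬ through the quantifiers and connectives to reach negation normal form:
  ((\exists p\, \neg C(p)) \lor (\forall q\, \neg J(q))) \land (\forall k\, \neg J(k)) \land (\exists t\, C(t))
Pull the quantifiers to the front (each side's bound variable is not free in the other side):
  \exists p\, \forall q\, \forall k\, \exists t\, ((\neg C(p) \lor \neg J(q)) \land \neg J(k) \land C(t))
The prefix is \exists p \forall q \forall k \exists t: 2 universal, 2 existential.

2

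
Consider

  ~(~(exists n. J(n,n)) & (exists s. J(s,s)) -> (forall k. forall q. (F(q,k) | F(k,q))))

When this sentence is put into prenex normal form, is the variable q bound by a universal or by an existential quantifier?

Eliminate → and ↔ using ¬ and ∨.
  ~(~(~(exists n. J(n,n)) & (exists s. J(s,s))) | (forall k. forall q. (F(q,k) | F(k,q))))
Drive negations inward (¬∀x A ≡ ∃x ¬A, ¬∃x A ≡ ∀x ¬A, De Morgan for ∧/∨):
  (forall n. ~J(n,n)) & (exists s. J(s,s)) & (exists k. exists q. (~F(q,k) & ~F(k,q)))
Finally move all quantifiers to the prefix:
  forall n. exists s. exists k. exists q. (~J(n,n) & J(s,s) & ~F(q,k) & ~F(k,q))
The quantifier forall q sits under an odd number of negations (counting the antecedent side of each →), so it flips to exists q.

existential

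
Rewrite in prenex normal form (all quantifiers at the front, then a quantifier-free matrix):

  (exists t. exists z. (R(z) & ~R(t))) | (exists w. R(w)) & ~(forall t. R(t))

Push ¬ through the quantifiers and connectives to reach negation normal form:
  (exists t. exists z. (R(z) & ~R(t))) | (exists w. R(w)) & (exists t. ~R(t))
Give each quantifier a distinct variable: t↦p.
  (exists t. exists z. (R(z) & ~R(t))) | (exists w. R(w)) & (exists p. ~R(p))
Finally move all quantifiers to the prefix:
  exists t. exists z. exists w. exists p. (R(z) & ~R(t) | R(w) & ~R(p))

exists t. exists z. exists w. exists p. (R(z) & ~R(t) | R(w) & ~R(p))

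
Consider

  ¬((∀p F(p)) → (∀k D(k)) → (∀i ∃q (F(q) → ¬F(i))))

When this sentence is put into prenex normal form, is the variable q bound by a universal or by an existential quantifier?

Eliminate → and ↔ using ¬ and ∨.
  ¬(¬(∀p F(p)) ∨ ¬(∀k D(k)) ∨ (∀i ∃q (¬F(q) ∨ ¬F(i))))
Move each ¬ inward, flipping quantifiers it crosses:
  (∀p F(p)) ∧ (∀k D(k)) ∧ (∃i ∀q (F(q) ∧ F(i)))
Pull the quantifiers to the front (each side's bound variable is not free in the other side):
  ∀p ∀k ∃i ∀q (F(p) ∧ D(k) ∧ F(q) ∧ F(i))
The quantifier ∃q sits under an odd number of negations (counting the antecedent side of each →), so it flips to ∀q.

universal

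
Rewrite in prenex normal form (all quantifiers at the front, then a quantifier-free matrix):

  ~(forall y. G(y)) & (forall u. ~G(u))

exists y. forall u. (~G(y) & ~G(u))

Move each ¬ inward, flipping quantifiers it crosses:
  (exists y. ~G(y)) & (forall u. ~G(u))
Extract every quantifier outward, since the variables are now distinct and don't occur free across branches:
  exists y. forall u. (~G(y) & ~G(u))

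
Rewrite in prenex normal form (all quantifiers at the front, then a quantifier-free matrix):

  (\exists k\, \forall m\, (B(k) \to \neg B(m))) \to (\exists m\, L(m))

\forall k\, \exists m\, \exists y\, (B(k) \land B(m) \lor L(y))

First replace A → B with ¬A ∨ B.
  \neg (\exists k\, \forall m\, (\neg B(k) \lor \neg B(m))) \lor (\exists m\, L(m))
Push ¬ through the quantifiers and connectives to reach negation normal form:
  (\forall k\, \exists m\, (B(k) \land B(m))) \lor (\exists m\, L(m))
Rename bound variables to avoid capture: m↦y.
  (\forall k\, \exists m\, (B(k) \land B(m))) \lor (\exists y\, L(y))
Extract every quantifier outward, since the variables are now distinct and don't occur free across branches:
  \forall k\, \exists m\, \exists y\, (B(k) \land B(m) \lor L(y))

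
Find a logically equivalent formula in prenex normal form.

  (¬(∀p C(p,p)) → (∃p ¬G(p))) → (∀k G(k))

∃p ∀t ∀k (¬C(p,p) ∧ G(t) ∨ G(k))

First replace A → B with ¬A ∨ B.
  ¬(¬¬(∀p C(p,p)) ∨ (∃p ¬G(p))) ∨ (∀k G(k))
Drive negations inward (¬∀x A ≡ ∃x ¬A, ¬∃x A ≡ ∀x ¬A, De Morgan for ∧/∨):
  (∃p ¬C(p,p)) ∧ (∀p G(p)) ∨ (∀k G(k))
Rename bound variables to avoid capture: p↦t.
  (∃p ¬C(p,p)) ∧ (∀t G(t)) ∨ (∀k G(k))
Extract every quantifier outward, since the variables are now distinct and don't occur free across branches:
  ∃p ∀t ∀k (¬C(p,p) ∧ G(t) ∨ G(k))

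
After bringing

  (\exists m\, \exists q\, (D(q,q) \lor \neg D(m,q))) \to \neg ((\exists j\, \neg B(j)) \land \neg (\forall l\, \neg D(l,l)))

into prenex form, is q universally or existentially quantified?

universal

Eliminate → and ↔ using ¬ and ∨.
  \neg (\exists m\, \exists q\, (D(q,q) \lor \neg D(m,q))) \lor \neg ((\exists j\, \neg B(j)) \land \neg (\forall l\, \neg D(l,l)))
Move each ¬ inward, flipping quantifiers it crosses:
  (\forall m\, \forall q\, (\neg D(q,q) \land D(m,q))) \lor (\forall j\, B(j)) \lor (\forall l\, \neg D(l,l))
Finally move all quantifiers to the prefix:
  \forall m\, \forall q\, \forall j\, \forall l\, (\neg D(q,q) \land D(m,q) \lor B(j) \lor \neg D(l,l))
The quantifier \exists q sits under an odd number of negations (counting the antecedent side of each →), so it flips to \forall q.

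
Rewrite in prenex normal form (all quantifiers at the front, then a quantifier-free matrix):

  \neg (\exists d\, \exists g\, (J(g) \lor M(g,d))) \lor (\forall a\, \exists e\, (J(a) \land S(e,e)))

\forall d\, \forall g\, \forall a\, \exists e\, (\neg J(g) \land \neg M(g,d) \lor J(a) \land S(e,e))

Push ¬ through the quantifiers and connectives to reach negation normal form:
  (\forall d\, \forall g\, (\neg J(g) \land \neg M(g,d))) \lor (\forall a\, \exists e\, (J(a) \land S(e,e)))
Pull the quantifiers to the front (each side's bound variable is not free in the other side):
  \forall d\, \forall g\, \forall a\, \exists e\, (\neg J(g) \land \neg M(g,d) \lor J(a) \land S(e,e))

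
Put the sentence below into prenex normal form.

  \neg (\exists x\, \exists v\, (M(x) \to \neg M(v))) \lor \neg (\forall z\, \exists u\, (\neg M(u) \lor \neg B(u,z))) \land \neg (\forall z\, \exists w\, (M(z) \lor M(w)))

Rewrite implications/biconditionals: A → B as ¬A ∨ B.
  \neg (\exists x\, \exists v\, (\neg M(x) \lor \neg M(v))) \lor \neg (\forall z\, \exists u\, (\neg M(u) \lor \neg B(u,z))) \land \neg (\forall z\, \exists w\, (M(z) \lor M(w)))
Move each ¬ inward, flipping quantifiers it crosses:
  (\forall x\, \forall v\, (M(x) \land M(v))) \lor (\exists z\, \forall u\, (M(u) \land B(u,z))) \land (\exists z\, \forall w\, (\neg M(z) \land \neg M(w)))
Give each quantifier a distinct variable: z↦y1.
  (\forall x\, \forall v\, (M(x) \land M(v))) \lor (\exists z\, \forall u\, (M(u) \land B(u,z))) \land (\exists y1\, \forall w\, (\neg M(y1) \land \neg M(w)))
Pull the quantifiers to the front (each side's bound variable is not free in the other side):
  \forall x\, \forall v\, \exists z\, \forall u\, \exists y1\, \forall w\, (M(x) \land M(v) \lor M(u) \land B(u,z) \land \neg M(y1) \land \neg M(w))

\forall x\, \forall v\, \exists z\, \forall u\, \exists y1\, \forall w\, (M(x) \land M(v) \lor M(u) \land B(u,z) \land \neg M(y1) \land \neg M(w))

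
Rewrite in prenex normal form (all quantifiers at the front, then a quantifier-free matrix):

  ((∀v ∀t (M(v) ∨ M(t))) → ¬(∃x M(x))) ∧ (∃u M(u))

Rewrite implications/biconditionals: A → B as ¬A ∨ B.
  (¬(∀v ∀t (M(v) ∨ M(t))) ∨ ¬(∃x M(x))) ∧ (∃u M(u))
Drive negations inward (¬∀x A ≡ ∃x ¬A, ¬∃x A ≡ ∀x ¬A, De Morgan for ∧/∨):
  ((∃v ∃t (¬M(v) ∧ ¬M(t))) ∨ (∀x ¬M(x))) ∧ (∃u M(u))
Pull the quantifiers to the front (each side's bound variable is not free in the other side):
  ∃v ∃t ∀x ∃u ((¬M(v) ∧ ¬M(t) ∨ ¬M(x)) ∧ M(u))

∃v ∃t ∀x ∃u ((¬M(v) ∧ ¬M(t) ∨ ¬M(x)) ∧ M(u))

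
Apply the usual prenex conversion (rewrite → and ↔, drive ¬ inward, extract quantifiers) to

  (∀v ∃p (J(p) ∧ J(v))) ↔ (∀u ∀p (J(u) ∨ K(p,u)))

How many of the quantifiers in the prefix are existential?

4

Rewrite implications/biconditionals: A → B as ¬A ∨ B; A ↔ B as (¬A ∨ B) ∧ (¬B ∨ A).
  (¬(∀v ∃p (J(p) ∧ J(v))) ∨ (∀u ∀p (J(u) ∨ K(p,u)))) ∧ (¬(∀u ∀p (J(u) ∨ K(p,u))) ∨ (∀v ∃p (J(p) ∧ J(v))))
Push ¬ through the quantifiers and connectives to reach negation normal form:
  ((∃v ∀p (¬J(p) ∨ ¬J(v))) ∨ (∀u ∀p (J(u) ∨ K(p,u)))) ∧ ((∃u ∃p (¬J(u) ∧ ¬K(p,u))) ∨ (∀v ∃p (J(p) ∧ J(v))))
Rename bound variables to avoid capture: p↦b, u↦y1, p↦w, v↦s, p↦x1.
  ((∃v ∀p (¬J(p) ∨ ¬J(v))) ∨ (∀u ∀b (J(u) ∨ K(b,u)))) ∧ ((∃y1 ∃w (¬J(y1) ∧ ¬K(w,y1))) ∨ (∀s ∃x1 (J(x1) ∧ J(s))))
Pull the quantifiers to the front (each side's bound variable is not free in the other side):
  ∃v ∀p ∀u ∀b ∃y1 ∃w ∀s ∃x1 ((¬J(p) ∨ ¬J(v) ∨ J(u) ∨ K(b,u)) ∧ (¬J(y1) ∧ ¬K(w,y1) ∨ J(x1) ∧ J(s)))
The prefix is ∃v ∀p ∀u ∀b ∃y1 ∃w ∀s ∃x1: 4 universal, 4 existential.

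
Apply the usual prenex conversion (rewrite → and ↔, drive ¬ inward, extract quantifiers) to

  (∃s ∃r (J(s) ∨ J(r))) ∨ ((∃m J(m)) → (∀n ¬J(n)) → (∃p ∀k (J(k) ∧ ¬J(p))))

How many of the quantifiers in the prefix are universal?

Rewrite implications/biconditionals: A → B as ¬A ∨ B.
  (∃s ∃r (J(s) ∨ J(r))) ∨ ¬(∃m J(m)) ∨ ¬(∀n ¬J(n)) ∨ (∃p ∀k (J(k) ∧ ¬J(p)))
Drive negations inward (¬∀x A ≡ ∃x ¬A, ¬∃x A ≡ ∀x ¬A, De Morgan for ∧/∨):
  (∃s ∃r (J(s) ∨ J(r))) ∨ (∀m ¬J(m)) ∨ (∃n J(n)) ∨ (∃p ∀k (J(k) ∧ ¬J(p)))
All bound variables are already distinct, so no renaming is needed.
Finally move all quantifiers to the prefix:
  ∃s ∃r ∀m ∃n ∃p ∀k (J(s) ∨ J(r) ∨ ¬J(m) ∨ J(n) ∨ J(k) ∧ ¬J(p))
The prefix is ∃s ∃r ∀m ∃n ∃p ∀k: 2 universal, 4 existential.

2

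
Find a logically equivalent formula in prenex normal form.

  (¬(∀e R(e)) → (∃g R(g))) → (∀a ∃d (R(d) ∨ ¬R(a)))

Rewrite implications/biconditionals: A → B as ¬A ∨ B.
  ¬(¬¬(∀e R(e)) ∨ (∃g R(g))) ∨ (∀a ∃d (R(d) ∨ ¬R(a)))
Drive negations inward (¬∀x A ≡ ∃x ¬A, ¬∃x A ≡ ∀x ¬A, De Morgan for ∧/∨):
  (∃e ¬R(e)) ∧ (∀g ¬R(g)) ∨ (∀a ∃d (R(d) ∨ ¬R(a)))
All bound variables are already distinct, so no renaming is needed.
Finally move all quantifiers to the prefix:
  ∃e ∀g ∀a ∃d (¬R(e) ∧ ¬R(g) ∨ R(d) ∨ ¬R(a))

∃e ∀g ∀a ∃d (¬R(e) ∧ ¬R(g) ∨ R(d) ∨ ¬R(a))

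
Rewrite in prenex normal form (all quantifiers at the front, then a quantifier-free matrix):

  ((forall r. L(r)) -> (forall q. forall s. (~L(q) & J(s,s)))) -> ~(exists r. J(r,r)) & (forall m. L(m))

forall r. exists q. exists s. forall w. forall m. (L(r) & (L(q) | ~J(s,s)) | ~J(w,w) & L(m))

Eliminate → and ↔ using ¬ and ∨.
  ~(~(forall r. L(r)) | (forall q. forall s. (~L(q) & J(s,s)))) | ~(exists r. J(r,r)) & (forall m. L(m))
Push ¬ through the quantifiers and connectives to reach negation normal form:
  (forall r. L(r)) & (exists q. exists s. (L(q) | ~J(s,s))) | (forall r. ~J(r,r)) & (forall m. L(m))
Standardize variables apart so no two quantifiers bind the same name: r↦w.
  (forall r. L(r)) & (exists q. exists s. (L(q) | ~J(s,s))) | (forall w. ~J(w,w)) & (forall m. L(m))
Pull the quantifiers to the front (each side's bound variable is not free in the other side):
  forall r. exists q. exists s. forall w. forall m. (L(r) & (L(q) | ~J(s,s)) | ~J(w,w) & L(m))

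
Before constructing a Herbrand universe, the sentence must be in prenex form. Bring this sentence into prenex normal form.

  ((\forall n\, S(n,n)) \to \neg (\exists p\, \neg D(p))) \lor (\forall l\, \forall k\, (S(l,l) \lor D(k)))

\exists n\, \forall p\, \forall l\, \forall k\, (\neg S(n,n) \lor D(p) \lor S(l,l) \lor D(k))

First replace A → B with ¬A ∨ B.
  \neg (\forall n\, S(n,n)) \lor \neg (\exists p\, \neg D(p)) \lor (\forall l\, \forall k\, (S(l,l) \lor D(k)))
Drive negations inward (¬∀x A ≡ ∃x ¬A, ¬∃x A ≡ ∀x ¬A, De Morgan for ∧/∨):
  (\exists n\, \neg S(n,n)) \lor (\forall p\, D(p)) \lor (\forall l\, \forall k\, (S(l,l) \lor D(k)))
All bound variables are already distinct, so no renaming is needed.
Pull the quantifiers to the front (each side's bound variable is not free in the other side):
  \exists n\, \forall p\, \forall l\, \forall k\, (\neg S(n,n) \lor D(p) \lor S(l,l) \lor D(k))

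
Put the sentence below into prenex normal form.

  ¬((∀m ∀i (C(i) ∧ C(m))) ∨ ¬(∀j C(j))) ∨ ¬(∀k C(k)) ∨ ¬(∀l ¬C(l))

Push ¬ through the quantifiers and connectives to reach negation normal form:
  (∃m ∃i (¬C(i) ∨ ¬C(m))) ∧ (∀j C(j)) ∨ (∃k ¬C(k)) ∨ (∃l C(l))
Pull the quantifiers to the front (each side's bound variable is not free in the other side):
  ∃m ∃i ∀j ∃k ∃l ((¬C(i) ∨ ¬C(m)) ∧ C(j) ∨ ¬C(k) ∨ C(l))

∃m ∃i ∀j ∃k ∃l ((¬C(i) ∨ ¬C(m)) ∧ C(j) ∨ ¬C(k) ∨ C(l))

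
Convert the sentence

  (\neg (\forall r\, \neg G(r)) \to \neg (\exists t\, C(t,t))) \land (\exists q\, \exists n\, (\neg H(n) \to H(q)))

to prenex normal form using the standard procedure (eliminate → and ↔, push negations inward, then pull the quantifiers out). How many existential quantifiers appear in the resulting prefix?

2

First replace A → B with ¬A ∨ B.
  (\neg \neg (\forall r\, \neg G(r)) \lor \neg (\exists t\, C(t,t))) \land (\exists q\, \exists n\, (\neg \neg H(n) \lor H(q)))
Move each ¬ inward, flipping quantifiers it crosses:
  ((\forall r\, \neg G(r)) \lor (\forall t\, \neg C(t,t))) \land (\exists q\, \exists n\, (H(n) \lor H(q)))
Extract every quantifier outward, since the variables are now distinct and don't occur free across branches:
  \forall r\, \forall t\, \exists q\, \exists n\, ((\neg G(r) \lor \neg C(t,t)) \land (H(n) \lor H(q)))
The prefix is \forall r \forall t \exists q \exists n: 2 universal, 2 existential.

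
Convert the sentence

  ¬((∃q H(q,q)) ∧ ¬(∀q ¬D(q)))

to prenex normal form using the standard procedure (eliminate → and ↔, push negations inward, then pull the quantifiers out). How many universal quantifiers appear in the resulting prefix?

Drive negations inward (¬∀x A ≡ ∃x ¬A, ¬∃x A ≡ ∀x ¬A, De Morgan for ∧/∨):
  (∀q ¬H(q,q)) ∨ (∀q ¬D(q))
Rename bound variables to avoid capture: q↦x.
  (∀q ¬H(q,q)) ∨ (∀x ¬D(x))
Extract every quantifier outward, since the variables are now distinct and don't occur free across branches:
  ∀q ∀x (¬H(q,q) ∨ ¬D(x))
The prefix is ∀q ∀x: 2 universal, 0 existential.

2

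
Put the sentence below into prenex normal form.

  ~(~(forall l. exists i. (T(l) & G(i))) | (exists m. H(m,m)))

Move each ¬ inward, flipping quantifiers it crosses:
  (forall l. exists i. (T(l) & G(i))) & (forall m. ~H(m,m))
Pull the quantifiers to the front (each side's bound variable is not free in the other side):
  forall l. exists i. forall m. (T(l) & G(i) & ~H(m,m))

forall l. exists i. forall m. (T(l) & G(i) & ~H(m,m))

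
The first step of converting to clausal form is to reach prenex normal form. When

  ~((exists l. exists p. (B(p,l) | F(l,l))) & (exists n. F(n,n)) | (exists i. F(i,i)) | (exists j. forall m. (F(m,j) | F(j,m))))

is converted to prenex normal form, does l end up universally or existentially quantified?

universal

Push ¬ through the quantifiers and connectives to reach negation normal form:
  ((forall l. forall p. (~B(p,l) & ~F(l,l))) | (forall n. ~F(n,n))) & (forall i. ~F(i,i)) & (forall j. exists m. (~F(m,j) & ~F(j,m)))
All bound variables are already distinct, so no renaming is needed.
Pull the quantifiers to the front (each side's bound variable is not free in the other side):
  forall l. forall p. forall n. forall i. forall j. exists m. ((~B(p,l) & ~F(l,l) | ~F(n,n)) & ~F(i,i) & ~F(m,j) & ~F(j,m))
The quantifier exists l sits under an odd number of negations, so it flips to forall l.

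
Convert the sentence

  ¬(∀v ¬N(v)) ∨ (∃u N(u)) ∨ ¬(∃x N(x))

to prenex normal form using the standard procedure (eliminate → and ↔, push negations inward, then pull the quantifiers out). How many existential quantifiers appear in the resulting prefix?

Drive negations inward (¬∀x A ≡ ∃x ¬A, ¬∃x A ≡ ∀x ¬A, De Morgan for ∧/∨):
  (∃v N(v)) ∨ (∃u N(u)) ∨ (∀x ¬N(x))
Pull the quantifiers to the front (each side's bound variable is not free in the other side):
  ∃v ∃u ∀x (N(v) ∨ N(u) ∨ ¬N(x))
The prefix is ∃v ∃u ∀x: 1 universal, 2 existential.

2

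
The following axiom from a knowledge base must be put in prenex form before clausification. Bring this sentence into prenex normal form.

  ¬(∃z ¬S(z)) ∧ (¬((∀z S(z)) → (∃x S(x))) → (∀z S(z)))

First replace A → B with ¬A ∨ B.
  ¬(∃z ¬S(z)) ∧ (¬¬(¬(∀z S(z)) ∨ (∃x S(x))) ∨ (∀z S(z)))
Push ¬ through the quantifiers and connectives to reach negation normal form:
  (∀z S(z)) ∧ ((∃z ¬S(z)) ∨ (∃x S(x)) ∨ (∀z S(z)))
Give each quantifier a distinct variable: z↦y1, z↦q.
  (∀z S(z)) ∧ ((∃y1 ¬S(y1)) ∨ (∃x S(x)) ∨ (∀q S(q)))
Extract every quantifier outward, since the variables are now distinct and don't occur free across branches:
  ∀z ∃y1 ∃x ∀q (S(z) ∧ (¬S(y1) ∨ S(x) ∨ S(q)))

∀z ∃y1 ∃x ∀q (S(z) ∧ (¬S(y1) ∨ S(x) ∨ S(q)))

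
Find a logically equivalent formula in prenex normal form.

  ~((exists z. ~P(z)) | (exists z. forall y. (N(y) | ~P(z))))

Move each ¬ inward, flipping quantifiers it crosses:
  (forall z. P(z)) & (forall z. exists y. (~N(y) & P(z)))
Give each quantifier a distinct variable: z↦w1.
  (forall z. P(z)) & (forall w1. exists y. (~N(y) & P(w1)))
Extract every quantifier outward, since the variables are now distinct and don't occur free across branches:
  forall z. forall w1. exists y. (P(z) & ~N(y) & P(w1))

forall z. forall w1. exists y. (P(z) & ~N(y) & P(w1))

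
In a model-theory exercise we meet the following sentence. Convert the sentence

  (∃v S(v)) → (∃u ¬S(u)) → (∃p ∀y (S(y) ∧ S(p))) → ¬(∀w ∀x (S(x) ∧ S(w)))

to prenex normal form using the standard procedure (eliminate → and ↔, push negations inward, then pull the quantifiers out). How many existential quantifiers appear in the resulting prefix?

Eliminate → and ↔ using ¬ and ∨.
  ¬(∃v S(v)) ∨ ¬(∃u ¬S(u)) ∨ ¬(∃p ∀y (S(y) ∧ S(p))) ∨ ¬(∀w ∀x (S(x) ∧ S(w)))
Drive negations inward (¬∀x A ≡ ∃x ¬A, ¬∃x A ≡ ∀x ¬A, De Morgan for ∧/∨):
  (∀v ¬S(v)) ∨ (∀u S(u)) ∨ (∀p ∃y (¬S(y) ∨ ¬S(p))) ∨ (∃w ∃x (¬S(x) ∨ ¬S(w)))
Extract every quantifier outward, since the variables are now distinct and don't occur free across branches:
  ∀v ∀u ∀p ∃y ∃w ∃x (¬S(v) ∨ S(u) ∨ ¬S(y) ∨ ¬S(p) ∨ ¬S(x) ∨ ¬S(w))
The prefix is ∀v ∀u ∀p ∃y ∃w ∃x: 3 universal, 3 existential.

3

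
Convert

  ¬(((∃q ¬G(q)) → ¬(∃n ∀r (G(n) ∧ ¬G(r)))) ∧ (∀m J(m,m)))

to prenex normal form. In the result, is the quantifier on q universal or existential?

Rewrite implications/biconditionals: A → B as ¬A ∨ B.
  ¬((¬(∃q ¬G(q)) ∨ ¬(∃n ∀r (G(n) ∧ ¬G(r)))) ∧ (∀m J(m,m)))
Drive negations inward (¬∀x A ≡ ∃x ¬A, ¬∃x A ≡ ∀x ¬A, De Morgan for ∧/∨):
  (∃q ¬G(q)) ∧ (∃n ∀r (G(n) ∧ ¬G(r))) ∨ (∃m ¬J(m,m))
All bound variables are already distinct, so no renaming is needed.
Finally move all quantifiers to the prefix:
  ∃q ∃n ∀r ∃m (¬G(q) ∧ G(n) ∧ ¬G(r) ∨ ¬J(m,m))
The quantifier ∃q sits under an even number of negations (counting the antecedent side of each →), so it remains existential.

existential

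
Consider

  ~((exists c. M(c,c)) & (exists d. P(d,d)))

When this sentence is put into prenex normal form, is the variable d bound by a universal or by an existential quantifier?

Move each ¬ inward, flipping quantifiers it crosses:
  (forall c. ~M(c,c)) | (forall d. ~P(d,d))
All bound variables are already distinct, so no renaming is needed.
Pull the quantifiers to the front (each side's bound variable is not free in the other side):
  forall c. forall d. (~M(c,c) | ~P(d,d))
The quantifier exists d sits under an odd number of negations, so it flips to forall d.

universal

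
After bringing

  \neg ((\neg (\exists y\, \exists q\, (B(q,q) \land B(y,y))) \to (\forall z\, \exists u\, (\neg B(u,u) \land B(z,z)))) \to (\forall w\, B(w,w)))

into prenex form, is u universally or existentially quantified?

existential

Rewrite implications/biconditionals: A → B as ¬A ∨ B.
  \neg (\neg (\neg \neg (\exists y\, \exists q\, (B(q,q) \land B(y,y))) \lor (\forall z\, \exists u\, (\neg B(u,u) \land B(z,z)))) \lor (\forall w\, B(w,w)))
Move each ¬ inward, flipping quantifiers it crosses:
  ((\exists y\, \exists q\, (B(q,q) \land B(y,y))) \lor (\forall z\, \exists u\, (\neg B(u,u) \land B(z,z)))) \land (\exists w\, \neg B(w,w))
Pull the quantifiers to the front (each side's bound variable is not free in the other side):
  \exists y\, \exists q\, \forall z\, \exists u\, \exists w\, ((B(q,q) \land B(y,y) \lor \neg B(u,u) \land B(z,z)) \land \neg B(w,w))
The quantifier \exists u sits under an even number of negations (counting the antecedent side of each →), so it remains existential.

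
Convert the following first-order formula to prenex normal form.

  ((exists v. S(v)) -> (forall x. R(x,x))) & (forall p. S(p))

forall v. forall x. forall p. ((~S(v) | R(x,x)) & S(p))

Rewrite implications/biconditionals: A → B as ¬A ∨ B.
  (~(exists v. S(v)) | (forall x. R(x,x))) & (forall p. S(p))
Push ¬ through the quantifiers and connectives to reach negation normal form:
  ((forall v. ~S(v)) | (forall x. R(x,x))) & (forall p. S(p))
All bound variables are already distinct, so no renaming is needed.
Finally move all quantifiers to the prefix:
  forall v. forall x. forall p. ((~S(v) | R(x,x)) & S(p))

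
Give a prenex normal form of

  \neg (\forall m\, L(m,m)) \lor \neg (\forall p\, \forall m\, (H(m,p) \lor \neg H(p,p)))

Move each ¬ inward, flipping quantifiers it crosses:
  (\exists m\, \neg L(m,m)) \lor (\exists p\, \exists m\, (\neg H(m,p) \land H(p,p)))
Standardize variables apart so no two quantifiers bind the same name: m↦b.
  (\exists m\, \neg L(m,m)) \lor (\exists p\, \exists b\, (\neg H(b,p) \land H(p,p)))
Finally move all quantifiers to the prefix:
  \exists m\, \exists p\, \exists b\, (\neg L(m,m) \lor \neg H(b,p) \land H(p,p))

\exists m\, \exists p\, \exists b\, (\neg L(m,m) \lor \neg H(b,p) \land H(p,p))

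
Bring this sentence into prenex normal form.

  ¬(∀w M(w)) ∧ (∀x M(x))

∃w ∀x (¬M(w) ∧ M(x))

Push ¬ through the quantifiers and connectives to reach negation normal form:
  (∃w ¬M(w)) ∧ (∀x M(x))
All bound variables are already distinct, so no renaming is needed.
Finally move all quantifiers to the prefix:
  ∃w ∀x (¬M(w) ∧ M(x))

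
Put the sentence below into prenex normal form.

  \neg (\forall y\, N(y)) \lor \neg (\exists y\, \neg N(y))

Drive negations inward (¬∀x A ≡ ∃x ¬A, ¬∃x A ≡ ∀x ¬A, De Morgan for ∧/∨):
  (\exists y\, \neg N(y)) \lor (\forall y\, N(y))
Rename bound variables to avoid capture: y↦a.
  (\exists y\, \neg N(y)) \lor (\forall a\, N(a))
Pull the quantifiers to the front (each side's bound variable is not free in the other side):
  \exists y\, \forall a\, (\neg N(y) \lor N(a))

\exists y\, \forall a\, (\neg N(y) \lor N(a))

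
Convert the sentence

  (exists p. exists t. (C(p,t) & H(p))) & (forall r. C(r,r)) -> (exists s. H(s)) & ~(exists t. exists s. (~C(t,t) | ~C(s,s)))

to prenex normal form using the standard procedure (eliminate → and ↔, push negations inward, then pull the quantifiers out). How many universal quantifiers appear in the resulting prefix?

Rewrite implications/biconditionals: A → B as ¬A ∨ B.
  ~((exists p. exists t. (C(p,t) & H(p))) & (forall r. C(r,r))) | (exists s. H(s)) & ~(exists t. exists s. (~C(t,t) | ~C(s,s)))
Push ¬ through the quantifiers and connectives to reach negation normal form:
  (forall p. forall t. (~C(p,t) | ~H(p))) | (exists r. ~C(r,r)) | (exists s. H(s)) & (forall t. forall s. (C(t,t) & C(s,s)))
Standardize variables apart so no two quantifiers bind the same name: t↦v1, s↦y.
  (forall p. forall t. (~C(p,t) | ~H(p))) | (exists r. ~C(r,r)) | (exists s. H(s)) & (forall v1. forall y. (C(v1,v1) & C(y,y)))
Finally move all quantifiers to the prefix:
  forall p. forall t. exists r. exists s. forall v1. forall y. (~C(p,t) | ~H(p) | ~C(r,r) | H(s) & C(v1,v1) & C(y,y))
The prefix is forall p forall t exists r exists s forall v1 forall y: 4 universal, 2 existential.

4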